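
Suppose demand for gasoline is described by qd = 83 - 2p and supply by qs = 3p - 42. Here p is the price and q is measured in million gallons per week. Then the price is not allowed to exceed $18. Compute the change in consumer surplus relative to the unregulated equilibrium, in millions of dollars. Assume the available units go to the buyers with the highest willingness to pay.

-26.25

Equilibrium: 83 - 2p = 3p - 42, so 125 = 5p and p* = 25, q* = 33.
Since 18 < 25, the ceiling is binding.
At p = 18: qd = 83 - 2·18 = 47 and qs = 3·18 - 42 = 12.
Consumer surplus without the control is ½ · (41.5 - 25) · 33 = 272.25.
With the ceiling, 12 units are sold at 18 (assume they go to the highest-value buyers). The demand price at q = 12 is 35.5, so CS = ½ · [(41.5 - 18) + (35.5 - 18)] · 12 = 246.
Change in consumer surplus = 246 - 272.25 = -26.25.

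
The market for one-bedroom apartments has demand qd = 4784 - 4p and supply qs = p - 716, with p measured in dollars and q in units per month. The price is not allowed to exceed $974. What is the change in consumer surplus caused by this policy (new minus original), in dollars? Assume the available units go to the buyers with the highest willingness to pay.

Without the control the market clears where 4784 - 4p = p - 716, i.e. p* = 1100 and q* = 384.
The ceiling of 974 is below the equilibrium price 1100, so it binds.
At p = 974: qd = 4784 - 4·974 = 888 and qs = 974 - 716 = 258.
Consumer surplus without the control is ½ · (1196 - 1100) · 384 = 18432.
With the ceiling, 258 units are sold at 974 (assume they go to the highest-value buyers). The demand price at q = 258 is 1131.5, so CS = ½ · [(1196 - 974) + (1131.5 - 974)] · 258 = 48955.5.
Change in consumer surplus = 48955.5 - 18432 = 30523.5.

30523.5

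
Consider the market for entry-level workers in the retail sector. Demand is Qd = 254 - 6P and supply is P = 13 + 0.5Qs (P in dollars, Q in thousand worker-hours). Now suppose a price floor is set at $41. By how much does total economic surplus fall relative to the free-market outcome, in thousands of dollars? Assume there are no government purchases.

Rearranging supply gives Qs = 2P - 26. Equilibrium: 254 - 6P = 2P - 26, so 280 = 8P and P* = 35, Q* = 44.
Since 41 > 35, the floor is binding.
At P = 41: Qd = 254 - 6·41 = 8 and Qs = 2·41 - 26 = 56.
Quantity traded falls to 8. At Q = 8 the demand price is (254 - 8)/6 = 41 and the supply price is (26 + 8)/2 = 17.
Deadweight loss = ½ · (41 - 17) · (44 - 8) = ½ · 24 · 36 = 432.

432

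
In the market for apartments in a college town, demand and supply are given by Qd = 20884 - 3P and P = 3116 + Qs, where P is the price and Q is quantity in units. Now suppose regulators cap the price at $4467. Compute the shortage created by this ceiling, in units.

6132

Rearranging supply gives Qs = P - 3116. Setting quantity demanded equal to quantity supplied, 20884 - 3P = P - 3116, gives P* = 6000 and Q* = 2884.
Because the ceiling (4467) lies below the market-clearing price, it is binding.
At P = 4467: Qd = 20884 - 3·4467 = 7483 and Qs = 4467 - 3116 = 1351.
Shortage = Qd - Qs = 7483 - 1351 = 6132.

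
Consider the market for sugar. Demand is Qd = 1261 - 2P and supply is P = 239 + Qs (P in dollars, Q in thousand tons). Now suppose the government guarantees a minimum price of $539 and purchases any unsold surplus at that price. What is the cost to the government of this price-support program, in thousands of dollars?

Rearranging supply gives Qs = P - 239. Setting quantity demanded equal to quantity supplied, 1261 - 2P = P - 239, gives P* = 500 and Q* = 261.
Since 539 > 500, the floor is binding.
At P = 539: Qd = 1261 - 2·539 = 183 and Qs = 539 - 239 = 300.
Surplus = Qs - Qd = 117.
Government expenditure = surplus × support price = 117 × 539 = 63063.

63063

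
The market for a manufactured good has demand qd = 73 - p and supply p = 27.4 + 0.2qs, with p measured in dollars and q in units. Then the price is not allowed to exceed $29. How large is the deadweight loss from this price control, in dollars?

Rearranging supply gives qs = 5p - 137. Equilibrium: 73 - p = 5p - 137, so 210 = 6p and p* = 35, q* = 38.
Since 29 < 35, the ceiling is binding.
At p = 29: qd = 73 - 29 = 44 and qs = 5·29 - 137 = 8.
Quantity traded falls to 8. At q = 8 the demand price is 73 - 8 = 65 and the supply price is (137 + 8)/5 = 29.
Deadweight loss = ½ · (65 - 29) · (38 - 8) = ½ · 36 · 30 = 540.

540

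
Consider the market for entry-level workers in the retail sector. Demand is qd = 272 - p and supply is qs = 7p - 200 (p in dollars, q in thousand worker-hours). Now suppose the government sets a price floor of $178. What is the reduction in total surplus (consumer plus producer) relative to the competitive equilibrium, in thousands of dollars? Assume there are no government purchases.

8092

Equilibrium: 272 - p = 7p - 200, so 472 = 8p and p* = 59, q* = 213.
The floor of 178 is above the equilibrium price 59, so it binds.
At p = 178: qd = 272 - 178 = 94 and qs = 7·178 - 200 = 1046.
Quantity traded falls to 94. At q = 94 the demand price is 272 - 94 = 178 and the supply price is (200 + 94)/7 = 42.
Deadweight loss = ½ · (178 - 42) · (213 - 94) = ½ · 136 · 119 = 8092.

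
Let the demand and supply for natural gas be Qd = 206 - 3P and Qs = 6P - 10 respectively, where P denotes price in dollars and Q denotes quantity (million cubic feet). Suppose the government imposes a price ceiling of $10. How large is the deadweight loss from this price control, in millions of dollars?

Equilibrium: 206 - 3P = 6P - 10, so 216 = 9P and P* = 24, Q* = 134.
The ceiling of 10 is below the equilibrium price 24, so it binds.
At P = 10: Qd = 206 - 3·10 = 176 and Qs = 6·10 - 10 = 50.
Quantity traded falls to 50. At Q = 50 the demand price is (206 - 50)/3 = 52 and the supply price is (10 + 50)/6 = 10.
Deadweight loss = ½ · (52 - 10) · (134 - 50) = ½ · 42 · 84 = 1764.

1764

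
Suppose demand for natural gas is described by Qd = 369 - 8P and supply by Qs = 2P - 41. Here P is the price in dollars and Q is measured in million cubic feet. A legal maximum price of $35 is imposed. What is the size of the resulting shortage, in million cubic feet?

Equilibrium: 369 - 8P = 2P - 41, so 410 = 10P and P* = 41, Q* = 41.
Because the ceiling (35) lies below the market-clearing price, it is binding.
At P = 35: Qd = 369 - 8·35 = 89 and Qs = 2·35 - 41 = 29.
Shortage = Qd - Qs = 89 - 29 = 60.

60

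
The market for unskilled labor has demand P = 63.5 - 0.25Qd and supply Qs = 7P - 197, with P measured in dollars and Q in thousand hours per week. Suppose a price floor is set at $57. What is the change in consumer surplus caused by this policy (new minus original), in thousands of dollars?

-928

Rearranging demand gives Qd = 254 - 4P. Without the control the market clears where 254 - 4P = 7P - 197, i.e. P* = 41 and Q* = 90.
Because the floor (57) lies above the market-clearing price, it is binding.
At P = 57: Qd = 254 - 4·57 = 26 and Qs = 7·57 - 197 = 202.
Consumer surplus without the control is ½ · (63.5 - 41) · 90 = 1012.5.
With the floor, consumers buy 26 units at 57, so CS = ½ · (63.5 - 57) · 26 = 84.5.
Change in consumer surplus = 84.5 - 1012.5 = -928.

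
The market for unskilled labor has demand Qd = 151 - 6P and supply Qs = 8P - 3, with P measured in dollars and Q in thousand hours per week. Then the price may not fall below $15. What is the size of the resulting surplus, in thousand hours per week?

Setting quantity demanded equal to quantity supplied, 151 - 6P = 8P - 3, gives P* = 11 and Q* = 85.
The floor of 15 is above the equilibrium price 11, so it binds.
At P = 15: Qd = 151 - 6·15 = 61 and Qs = 8·15 - 3 = 117.
Surplus = Qs - Qd = 117 - 61 = 56.

56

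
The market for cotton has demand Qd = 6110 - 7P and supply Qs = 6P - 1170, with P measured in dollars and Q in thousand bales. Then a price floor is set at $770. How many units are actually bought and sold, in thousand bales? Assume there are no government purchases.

Without the control the market clears where 6110 - 7P = 6P - 1170, i.e. P* = 560 and Q* = 2190.
Since 770 > 560, the floor is binding.
At P = 770: Qd = 6110 - 7·770 = 720 and Qs = 6·770 - 1170 = 3450.
The quantity actually transacted is the short side, demand: 720.

720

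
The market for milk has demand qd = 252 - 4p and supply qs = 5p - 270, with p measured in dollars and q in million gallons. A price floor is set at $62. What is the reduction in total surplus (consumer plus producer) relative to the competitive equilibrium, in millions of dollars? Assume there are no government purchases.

Equilibrium: 252 - 4p = 5p - 270, so 522 = 9p and p* = 58, q* = 20.
The floor of 62 is above the equilibrium price 58, so it binds.
At p = 62: qd = 252 - 4·62 = 4 and qs = 5·62 - 270 = 40.
Quantity traded falls to 4. At q = 4 the demand price is (252 - 4)/4 = 62 and the supply price is (270 + 4)/5 = 54.8.
Deadweight loss = ½ · (62 - 54.8) · (20 - 4) = ½ · 7.2 · 16 = 57.6.

57.6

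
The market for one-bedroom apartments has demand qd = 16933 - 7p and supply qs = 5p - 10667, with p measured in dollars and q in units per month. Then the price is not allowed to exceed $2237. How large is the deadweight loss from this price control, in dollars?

Without the control the market clears where 16933 - 7p = 5p - 10667, i.e. p* = 2300 and q* = 833.
The ceiling of 2237 is below the equilibrium price 2300, so it binds.
At p = 2237: qd = 16933 - 7·2237 = 1274 and qs = 5·2237 - 10667 = 518.
Quantity traded falls to 518. At q = 518 the demand price is (16933 - 518)/7 = 2345 and the supply price is (10667 + 518)/5 = 2237.
Deadweight loss = ½ · (2345 - 2237) · (833 - 518) = ½ · 108 · 315 = 17010.

17010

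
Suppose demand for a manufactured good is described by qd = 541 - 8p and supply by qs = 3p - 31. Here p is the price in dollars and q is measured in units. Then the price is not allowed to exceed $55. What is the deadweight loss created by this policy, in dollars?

0

In a free market, 541 - 8p = 3p - 31 gives the equilibrium p* = 52, q* = 125.
Since 55 is above p* = 52, the ceiling does not bind and the free-market outcome prevails.
Since the control does not bind, no trades are prevented and deadweight loss is zero.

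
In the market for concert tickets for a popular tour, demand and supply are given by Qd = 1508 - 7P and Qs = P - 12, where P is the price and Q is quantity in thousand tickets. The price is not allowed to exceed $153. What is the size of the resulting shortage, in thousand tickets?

In a free market, 1508 - 7P = P - 12 gives the equilibrium P* = 190, Q* = 178.
Since 153 < 190, the ceiling is binding.
At P = 153: Qd = 1508 - 7·153 = 437 and Qs = 153 - 12 = 141.
Shortage = Qd - Qs = 437 - 141 = 296.

296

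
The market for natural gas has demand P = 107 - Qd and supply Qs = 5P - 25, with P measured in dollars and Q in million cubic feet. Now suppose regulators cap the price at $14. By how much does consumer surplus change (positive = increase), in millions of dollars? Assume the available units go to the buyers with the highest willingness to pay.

Rearranging demand gives Qd = 107 - P. Setting quantity demanded equal to quantity supplied, 107 - P = 5P - 25, gives P* = 22 and Q* = 85.
The ceiling of 14 is below the equilibrium price 22, so it binds.
At P = 14: Qd = 107 - 14 = 93 and Qs = 5·14 - 25 = 45.
Consumer surplus without the control is ½ · (107 - 22) · 85 = 3612.5.
With the ceiling, 45 units are sold at 14 (assume they go to the highest-value buyers). The demand price at Q = 45 is 62, so CS = ½ · [(107 - 14) + (62 - 14)] · 45 = 3172.5.
Change in consumer surplus = 3172.5 - 3612.5 = -440.

-440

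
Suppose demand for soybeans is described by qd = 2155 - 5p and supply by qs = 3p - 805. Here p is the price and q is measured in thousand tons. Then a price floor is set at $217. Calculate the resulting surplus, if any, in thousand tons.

Without the control the market clears where 2155 - 5p = 3p - 805, i.e. p* = 370 and q* = 305.
The floor of 217 is below the equilibrium price 370, so it is not binding; the market clears at p* = 370, q* = 305.
Since the control does not bind, there is no surplus.

0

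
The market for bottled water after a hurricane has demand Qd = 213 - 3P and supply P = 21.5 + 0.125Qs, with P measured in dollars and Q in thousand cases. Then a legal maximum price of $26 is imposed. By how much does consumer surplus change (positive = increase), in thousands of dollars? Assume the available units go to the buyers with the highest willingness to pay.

-540

Rearranging supply gives Qs = 8P - 172. Without the control the market clears where 213 - 3P = 8P - 172, i.e. P* = 35 and Q* = 108.
The ceiling of 26 is below the equilibrium price 35, so it binds.
At P = 26: Qd = 213 - 3·26 = 135 and Qs = 8·26 - 172 = 36.
Consumer surplus without the control is ½ · (71 - 35) · 108 = 1944.
With the ceiling, 36 units are sold at 26 (assume they go to the highest-value buyers). The demand price at Q = 36 is 59, so CS = ½ · [(71 - 26) + (59 - 26)] · 36 = 1404.
Change in consumer surplus = 1404 - 1944 = -540.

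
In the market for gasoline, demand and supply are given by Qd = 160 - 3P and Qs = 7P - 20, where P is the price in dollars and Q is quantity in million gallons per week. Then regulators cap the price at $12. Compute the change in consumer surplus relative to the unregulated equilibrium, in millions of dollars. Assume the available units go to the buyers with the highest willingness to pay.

90

In a free market, 160 - 3P = 7P - 20 gives the equilibrium P* = 18, Q* = 106.
Since 12 < 18, the ceiling is binding.
At P = 12: Qd = 160 - 3·12 = 124 and Qs = 7·12 - 20 = 64.
Consumer surplus without the control is ½ · (160/3 - 18) · 106 = 5618/3.
With the ceiling, 64 units are sold at 12 (assume they go to the highest-value buyers). The demand price at Q = 64 is 32, so CS = ½ · [(160/3 - 12) + (32 - 12)] · 64 = 5888/3.
Change in consumer surplus = 5888/3 - 5618/3 = 90.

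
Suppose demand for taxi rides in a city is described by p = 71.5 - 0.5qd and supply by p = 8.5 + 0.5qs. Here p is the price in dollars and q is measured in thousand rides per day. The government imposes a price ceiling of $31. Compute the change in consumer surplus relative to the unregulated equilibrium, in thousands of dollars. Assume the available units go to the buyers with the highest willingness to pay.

Rearranging demand gives qd = 143 - 2p; rearranging supply gives qs = 2p - 17. In a free market, 143 - 2p = 2p - 17 gives the equilibrium p* = 40, q* = 63.
Because the ceiling (31) lies below the market-clearing price, it is binding.
At p = 31: qd = 143 - 2·31 = 81 and qs = 2·31 - 17 = 45.
Consumer surplus without the control is ½ · (71.5 - 40) · 63 = 992.25.
With the ceiling, 45 units are sold at 31 (assume they go to the highest-value buyers). The demand price at q = 45 is 49, so CS = ½ · [(71.5 - 31) + (49 - 31)] · 45 = 1316.25.
Change in consumer surplus = 1316.25 - 992.25 = 324.

324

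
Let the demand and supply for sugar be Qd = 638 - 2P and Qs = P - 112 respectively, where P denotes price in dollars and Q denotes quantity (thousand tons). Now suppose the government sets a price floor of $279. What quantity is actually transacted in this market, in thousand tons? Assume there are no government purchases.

80

Setting quantity demanded equal to quantity supplied, 638 - 2P = P - 112, gives P* = 250 and Q* = 138.
Since 279 > 250, the floor is binding.
At P = 279: Qd = 638 - 2·279 = 80 and Qs = 279 - 112 = 167.
The quantity actually transacted is the short side, demand: 80.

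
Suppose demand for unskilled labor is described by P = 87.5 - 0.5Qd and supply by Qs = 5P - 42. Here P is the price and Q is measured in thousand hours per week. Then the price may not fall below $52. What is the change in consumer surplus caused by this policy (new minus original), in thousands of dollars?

Rearranging demand gives Qd = 175 - 2P. In a free market, 175 - 2P = 5P - 42 gives the equilibrium P* = 31, Q* = 113.
Because the floor (52) lies above the market-clearing price, it is binding.
At P = 52: Qd = 175 - 2·52 = 71 and Qs = 5·52 - 42 = 218.
Consumer surplus without the control is ½ · (87.5 - 31) · 113 = 3192.25.
With the floor, consumers buy 71 units at 52, so CS = ½ · (87.5 - 52) · 71 = 1260.25.
Change in consumer surplus = 1260.25 - 3192.25 = -1932.

-1932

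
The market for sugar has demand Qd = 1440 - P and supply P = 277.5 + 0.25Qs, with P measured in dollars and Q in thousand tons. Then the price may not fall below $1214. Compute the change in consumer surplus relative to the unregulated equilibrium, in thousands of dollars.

Rearranging supply gives Qs = 4P - 1110. Without the control the market clears where 1440 - P = 4P - 1110, i.e. P* = 510 and Q* = 930.
The floor of 1214 is above the equilibrium price 510, so it binds.
At P = 1214: Qd = 1440 - 1214 = 226 and Qs = 4·1214 - 1110 = 3746.
Consumer surplus without the control is ½ · (1440 - 510) · 930 = 432450.
With the floor, consumers buy 226 units at 1214, so CS = ½ · (1440 - 1214) · 226 = 25538.
Change in consumer surplus = 25538 - 432450 = -406912.

-406912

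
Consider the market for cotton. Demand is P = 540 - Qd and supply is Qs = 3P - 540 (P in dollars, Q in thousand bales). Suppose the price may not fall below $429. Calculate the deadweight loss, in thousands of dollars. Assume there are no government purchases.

Rearranging demand gives Qd = 540 - P. In a free market, 540 - P = 3P - 540 gives the equilibrium P* = 270, Q* = 270.
The floor of 429 is above the equilibrium price 270, so it binds.
At P = 429: Qd = 540 - 429 = 111 and Qs = 3·429 - 540 = 747.
Quantity traded falls to 111. At Q = 111 the demand price is 540 - 111 = 429 and the supply price is (540 + 111)/3 = 217.
Deadweight loss = ½ · (429 - 217) · (270 - 111) = ½ · 212 · 159 = 16854.

16854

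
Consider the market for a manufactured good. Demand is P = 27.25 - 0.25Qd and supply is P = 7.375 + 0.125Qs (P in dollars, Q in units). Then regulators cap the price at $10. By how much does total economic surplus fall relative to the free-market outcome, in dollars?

Rearranging demand gives Qd = 109 - 4P; rearranging supply gives Qs = 8P - 59. Equilibrium: 109 - 4P = 8P - 59, so 168 = 12P and P* = 14, Q* = 53.
Since 10 < 14, the ceiling is binding.
At P = 10: Qd = 109 - 4·10 = 69 and Qs = 8·10 - 59 = 21.
Quantity traded falls to 21. At Q = 21 the demand price is (109 - 21)/4 = 22 and the supply price is (59 + 21)/8 = 10.
Deadweight loss = ½ · (22 - 10) · (53 - 21) = ½ · 12 · 32 = 192.

192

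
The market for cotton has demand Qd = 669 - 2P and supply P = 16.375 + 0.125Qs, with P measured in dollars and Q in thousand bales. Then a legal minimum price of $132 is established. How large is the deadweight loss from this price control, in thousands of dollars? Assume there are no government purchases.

3380

Rearranging supply gives Qs = 8P - 131. Without the control the market clears where 669 - 2P = 8P - 131, i.e. P* = 80 and Q* = 509.
The floor of 132 is above the equilibrium price 80, so it binds.
At P = 132: Qd = 669 - 2·132 = 405 and Qs = 8·132 - 131 = 925.
Quantity traded falls to 405. At Q = 405 the demand price is (669 - 405)/2 = 132 and the supply price is (131 + 405)/8 = 67.
Deadweight loss = ½ · (132 - 67) · (509 - 405) = ½ · 65 · 104 = 3380.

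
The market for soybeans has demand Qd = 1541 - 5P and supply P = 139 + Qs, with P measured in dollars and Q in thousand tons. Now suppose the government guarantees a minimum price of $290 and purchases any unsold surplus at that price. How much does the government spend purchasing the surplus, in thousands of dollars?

17400

Rearranging supply gives Qs = P - 139. Setting quantity demanded equal to quantity supplied, 1541 - 5P = P - 139, gives P* = 280 and Q* = 141.
Because the floor (290) lies above the market-clearing price, it is binding.
At P = 290: Qd = 1541 - 5·290 = 91 and Qs = 290 - 139 = 151.
Surplus = Qs - Qd = 60.
Government expenditure = surplus × support price = 60 × 290 = 17400.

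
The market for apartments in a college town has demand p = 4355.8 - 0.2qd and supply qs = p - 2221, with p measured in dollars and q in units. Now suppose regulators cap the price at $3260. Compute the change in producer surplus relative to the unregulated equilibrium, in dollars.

Rearranging demand gives qd = 21779 - 5p. Setting quantity demanded equal to quantity supplied, 21779 - 5p = p - 2221, gives p* = 4000 and q* = 1779.
Since 3260 < 4000, the ceiling is binding.
At p = 3260: qd = 21779 - 5·3260 = 5479 and qs = 3260 - 2221 = 1039.
Producer surplus without the control is ½ · (4000 - 2221) · 1779 = 1582420.5.
With the ceiling, producers sell 1039 units at 3260, so PS = ½ · (3260 - 2221) · 1039 = 539760.5.
Change in producer surplus = 539760.5 - 1582420.5 = -1042660.

-1042660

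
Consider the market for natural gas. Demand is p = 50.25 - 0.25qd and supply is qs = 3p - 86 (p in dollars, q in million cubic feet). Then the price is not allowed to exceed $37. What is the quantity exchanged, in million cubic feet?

Rearranging demand gives qd = 201 - 4p. In a free market, 201 - 4p = 3p - 86 gives the equilibrium p* = 41, q* = 37.
Because the ceiling (37) lies below the market-clearing price, it is binding.
At p = 37: qd = 201 - 4·37 = 53 and qs = 3·37 - 86 = 25.
The quantity actually transacted is the short side, supply: 25.

25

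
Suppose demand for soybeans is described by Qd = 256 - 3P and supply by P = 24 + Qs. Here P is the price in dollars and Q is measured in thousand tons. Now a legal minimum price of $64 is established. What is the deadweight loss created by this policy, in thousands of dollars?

Rearranging supply gives Qs = P - 24. Without the control the market clears where 256 - 3P = P - 24, i.e. P* = 70 and Q* = 46.
Since 64 is below P* = 70, the floor does not bind and the free-market outcome prevails.
Since the control does not bind, no trades are prevented and deadweight loss is zero.

0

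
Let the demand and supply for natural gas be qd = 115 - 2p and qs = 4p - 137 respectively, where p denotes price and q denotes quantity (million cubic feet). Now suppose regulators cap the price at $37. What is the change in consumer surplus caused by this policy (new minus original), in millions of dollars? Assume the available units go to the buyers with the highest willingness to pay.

-45

Without the control the market clears where 115 - 2p = 4p - 137, i.e. p* = 42 and q* = 31.
The ceiling of 37 is below the equilibrium price 42, so it binds.
At p = 37: qd = 115 - 2·37 = 41 and qs = 4·37 - 137 = 11.
Consumer surplus without the control is ½ · (57.5 - 42) · 31 = 240.25.
With the ceiling, 11 units are sold at 37 (assume they go to the highest-value buyers). The demand price at q = 11 is 52, so CS = ½ · [(57.5 - 37) + (52 - 37)] · 11 = 195.25.
Change in consumer surplus = 195.25 - 240.25 = -45.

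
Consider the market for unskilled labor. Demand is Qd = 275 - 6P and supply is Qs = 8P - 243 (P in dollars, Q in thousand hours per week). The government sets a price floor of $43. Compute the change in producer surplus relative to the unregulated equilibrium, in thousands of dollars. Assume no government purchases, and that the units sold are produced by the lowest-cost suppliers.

21

In a free market, 275 - 6P = 8P - 243 gives the equilibrium P* = 37, Q* = 53.
Since 43 > 37, the floor is binding.
At P = 43: Qd = 275 - 6·43 = 17 and Qs = 8·43 - 243 = 101.
Producer surplus without the control is ½ · (37 - 30.375) · 53 = 175.5625.
With the floor, 17 units are sold at 43. The supply price at Q = 17 is 32.5, so PS = ½ · [(43 - 30.375) + (43 - 32.5)] · 17 = 196.5625.
Change in producer surplus = 196.5625 - 175.5625 = 21.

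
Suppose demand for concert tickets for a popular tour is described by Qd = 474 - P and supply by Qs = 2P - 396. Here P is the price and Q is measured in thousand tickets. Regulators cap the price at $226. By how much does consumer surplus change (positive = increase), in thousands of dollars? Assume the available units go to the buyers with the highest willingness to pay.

Setting quantity demanded equal to quantity supplied, 474 - P = 2P - 396, gives P* = 290 and Q* = 184.
Since 226 < 290, the ceiling is binding.
At P = 226: Qd = 474 - 226 = 248 and Qs = 2·226 - 396 = 56.
Consumer surplus without the control is ½ · (474 - 290) · 184 = 16928.
With the ceiling, 56 units are sold at 226 (assume they go to the highest-value buyers). The demand price at Q = 56 is 418, so CS = ½ · [(474 - 226) + (418 - 226)] · 56 = 12320.
Change in consumer surplus = 12320 - 16928 = -4608.

-4608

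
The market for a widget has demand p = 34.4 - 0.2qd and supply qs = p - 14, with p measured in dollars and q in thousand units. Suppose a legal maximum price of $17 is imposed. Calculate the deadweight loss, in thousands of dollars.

117.6

Rearranging demand gives qd = 172 - 5p. Setting quantity demanded equal to quantity supplied, 172 - 5p = p - 14, gives p* = 31 and q* = 17.
Since 17 < 31, the ceiling is binding.
At p = 17: qd = 172 - 5·17 = 87 and qs = 17 - 14 = 3.
Quantity traded falls to 3. At q = 3 the demand price is (172 - 3)/5 = 33.8 and the supply price is 14 + 3 = 17.
Deadweight loss = ½ · (33.8 - 17) · (17 - 3) = ½ · 16.8 · 14 = 117.6.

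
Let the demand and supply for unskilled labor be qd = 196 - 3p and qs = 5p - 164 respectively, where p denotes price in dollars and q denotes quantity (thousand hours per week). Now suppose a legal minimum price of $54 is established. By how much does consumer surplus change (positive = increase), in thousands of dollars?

Without the control the market clears where 196 - 3p = 5p - 164, i.e. p* = 45 and q* = 61.
The floor of 54 is above the equilibrium price 45, so it binds.
At p = 54: qd = 196 - 3·54 = 34 and qs = 5·54 - 164 = 106.
Consumer surplus without the control is ½ · (196/3 - 45) · 61 = 3721/6.
With the floor, consumers buy 34 units at 54, so CS = ½ · (196/3 - 54) · 34 = 578/3.
Change in consumer surplus = 578/3 - 3721/6 = -427.5.

-427.5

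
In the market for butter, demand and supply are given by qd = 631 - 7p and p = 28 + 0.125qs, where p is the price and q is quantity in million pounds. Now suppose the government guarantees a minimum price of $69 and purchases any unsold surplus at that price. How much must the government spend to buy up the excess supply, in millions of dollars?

12420

Rearranging supply gives qs = 8p - 224. Equilibrium: 631 - 7p = 8p - 224, so 855 = 15p and p* = 57, q* = 232.
Since 69 > 57, the floor is binding.
At p = 69: qd = 631 - 7·69 = 148 and qs = 8·69 - 224 = 328.
Surplus = qs - qd = 180.
Government expenditure = surplus × support price = 180 × 69 = 12420.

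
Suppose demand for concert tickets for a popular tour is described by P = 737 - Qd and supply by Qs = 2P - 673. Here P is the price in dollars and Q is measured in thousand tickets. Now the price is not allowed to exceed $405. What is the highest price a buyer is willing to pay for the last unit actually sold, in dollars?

Rearranging demand gives Qd = 737 - P. Setting quantity demanded equal to quantity supplied, 737 - P = 2P - 673, gives P* = 470 and Q* = 267.
Because the ceiling (405) lies below the market-clearing price, it is binding.
At P = 405: Qd = 737 - 405 = 332 and Qs = 2·405 - 673 = 137.
Only 137 units reach the market. On the demand curve, the marginal buyer's willingness to pay at Q = 137 is (737 - 137) = 600.

600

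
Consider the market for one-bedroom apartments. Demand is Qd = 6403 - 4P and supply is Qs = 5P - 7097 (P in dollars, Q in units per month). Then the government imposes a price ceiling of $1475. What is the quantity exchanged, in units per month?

In a free market, 6403 - 4P = 5P - 7097 gives the equilibrium P* = 1500, Q* = 403.
Since 1475 < 1500, the ceiling is binding.
At P = 1475: Qd = 6403 - 4·1475 = 503 and Qs = 5·1475 - 7097 = 278.
The quantity actually transacted is the short side, supply: 278.

278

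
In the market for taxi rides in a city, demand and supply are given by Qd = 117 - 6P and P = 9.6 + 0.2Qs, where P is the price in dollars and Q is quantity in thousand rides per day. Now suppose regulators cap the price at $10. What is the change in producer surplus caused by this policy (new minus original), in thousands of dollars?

-72.5

Rearranging supply gives Qs = 5P - 48. Setting quantity demanded equal to quantity supplied, 117 - 6P = 5P - 48, gives P* = 15 and Q* = 27.
The ceiling of 10 is below the equilibrium price 15, so it binds.
At P = 10: Qd = 117 - 6·10 = 57 and Qs = 5·10 - 48 = 2.
Producer surplus without the control is ½ · (15 - 9.6) · 27 = 72.9.
With the ceiling, producers sell 2 units at 10, so PS = ½ · (10 - 9.6) · 2 = 0.4.
Change in producer surplus = 0.4 - 72.9 = -72.5.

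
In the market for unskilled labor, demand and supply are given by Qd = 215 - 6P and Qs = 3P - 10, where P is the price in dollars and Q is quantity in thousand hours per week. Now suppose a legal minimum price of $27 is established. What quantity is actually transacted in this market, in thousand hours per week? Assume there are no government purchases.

53

In a free market, 215 - 6P = 3P - 10 gives the equilibrium P* = 25, Q* = 65.
Since 27 > 25, the floor is binding.
At P = 27: Qd = 215 - 6·27 = 53 and Qs = 3·27 - 10 = 71.
The quantity actually transacted is the short side, demand: 53.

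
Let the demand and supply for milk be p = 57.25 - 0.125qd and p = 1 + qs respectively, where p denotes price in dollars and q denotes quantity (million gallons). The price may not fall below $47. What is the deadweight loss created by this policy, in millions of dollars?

Rearranging demand gives qd = 458 - 8p; rearranging supply gives qs = p - 1. Without the control the market clears where 458 - 8p = p - 1, i.e. p* = 51 and q* = 50.
Since 47 is below p* = 51, the floor does not bind and the free-market outcome prevails.
Since the control does not bind, no trades are prevented and deadweight loss is zero.

0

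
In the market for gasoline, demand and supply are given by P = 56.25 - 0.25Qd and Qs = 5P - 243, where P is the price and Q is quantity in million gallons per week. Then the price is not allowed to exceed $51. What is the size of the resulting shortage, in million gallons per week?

9

Rearranging demand gives Qd = 225 - 4P. Setting quantity demanded equal to quantity supplied, 225 - 4P = 5P - 243, gives P* = 52 and Q* = 17.
The ceiling of 51 is below the equilibrium price 52, so it binds.
At P = 51: Qd = 225 - 4·51 = 21 and Qs = 5·51 - 243 = 12.
Shortage = Qd - Qs = 21 - 12 = 9.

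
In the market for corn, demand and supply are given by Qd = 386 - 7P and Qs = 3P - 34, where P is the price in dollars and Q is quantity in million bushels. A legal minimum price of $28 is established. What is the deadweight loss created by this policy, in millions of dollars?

Equilibrium: 386 - 7P = 3P - 34, so 420 = 10P and P* = 42, Q* = 92.
The floor of 28 is below the equilibrium price 42, so it is not binding; the market clears at P* = 42, Q* = 92.
Since the control does not bind, no trades are prevented and deadweight loss is zero.

0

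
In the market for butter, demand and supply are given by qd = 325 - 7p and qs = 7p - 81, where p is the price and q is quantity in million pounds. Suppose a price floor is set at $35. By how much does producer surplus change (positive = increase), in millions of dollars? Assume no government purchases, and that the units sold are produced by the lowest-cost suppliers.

Equilibrium: 325 - 7p = 7p - 81, so 406 = 14p and p* = 29, q* = 122.
Because the floor (35) lies above the market-clearing price, it is binding.
At p = 35: qd = 325 - 7·35 = 80 and qs = 7·35 - 81 = 164.
Producer surplus without the control is ½ · (29 - 81/7) · 122 = 7442/7.
With the floor, 80 units are sold at 35. The supply price at q = 80 is 23, so PS = ½ · [(35 - 81/7) + (35 - 23)] · 80 = 9920/7.
Change in producer surplus = 9920/7 - 7442/7 = 354.

354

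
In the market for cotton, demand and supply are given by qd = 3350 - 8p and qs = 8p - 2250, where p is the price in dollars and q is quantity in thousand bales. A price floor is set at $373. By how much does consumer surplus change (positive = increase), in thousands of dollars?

-10534

Setting quantity demanded equal to quantity supplied, 3350 - 8p = 8p - 2250, gives p* = 350 and q* = 550.
Because the floor (373) lies above the market-clearing price, it is binding.
At p = 373: qd = 3350 - 8·373 = 366 and qs = 8·373 - 2250 = 734.
Consumer surplus without the control is ½ · (418.75 - 350) · 550 = 18906.25.
With the floor, consumers buy 366 units at 373, so CS = ½ · (418.75 - 373) · 366 = 8372.25.
Change in consumer surplus = 8372.25 - 18906.25 = -10534.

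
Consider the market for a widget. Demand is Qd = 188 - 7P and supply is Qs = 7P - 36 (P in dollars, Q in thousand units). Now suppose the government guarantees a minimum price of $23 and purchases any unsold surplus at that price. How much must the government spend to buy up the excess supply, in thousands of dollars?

2254

Equilibrium: 188 - 7P = 7P - 36, so 224 = 14P and P* = 16, Q* = 76.
Since 23 > 16, the floor is binding.
At P = 23: Qd = 188 - 7·23 = 27 and Qs = 7·23 - 36 = 125.
Surplus = Qs - Qd = 98.
Government expenditure = surplus × support price = 98 × 23 = 2254.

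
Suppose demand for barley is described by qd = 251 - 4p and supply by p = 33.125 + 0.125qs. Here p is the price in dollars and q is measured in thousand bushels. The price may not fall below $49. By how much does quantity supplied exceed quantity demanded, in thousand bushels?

Rearranging supply gives qs = 8p - 265. In a free market, 251 - 4p = 8p - 265 gives the equilibrium p* = 43, q* = 79.
The floor of 49 is above the equilibrium price 43, so it binds.
At p = 49: qd = 251 - 4·49 = 55 and qs = 8·49 - 265 = 127.
Surplus = qs - qd = 127 - 55 = 72.

72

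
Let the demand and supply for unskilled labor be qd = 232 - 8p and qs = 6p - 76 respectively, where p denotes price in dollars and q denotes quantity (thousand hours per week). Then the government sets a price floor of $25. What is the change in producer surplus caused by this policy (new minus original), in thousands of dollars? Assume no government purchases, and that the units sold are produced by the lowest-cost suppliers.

48

Equilibrium: 232 - 8p = 6p - 76, so 308 = 14p and p* = 22, q* = 56.
Because the floor (25) lies above the market-clearing price, it is binding.
At p = 25: qd = 232 - 8·25 = 32 and qs = 6·25 - 76 = 74.
Producer surplus without the control is ½ · (22 - 38/3) · 56 = 784/3.
With the floor, 32 units are sold at 25. The supply price at q = 32 is 18, so PS = ½ · [(25 - 38/3) + (25 - 18)] · 32 = 928/3.
Change in producer surplus = 928/3 - 784/3 = 48.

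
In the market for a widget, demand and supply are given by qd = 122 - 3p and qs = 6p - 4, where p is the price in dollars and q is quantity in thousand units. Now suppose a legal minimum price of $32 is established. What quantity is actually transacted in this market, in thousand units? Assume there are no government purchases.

26

In a free market, 122 - 3p = 6p - 4 gives the equilibrium p* = 14, q* = 80.
Because the floor (32) lies above the market-clearing price, it is binding.
At p = 32: qd = 122 - 3·32 = 26 and qs = 6·32 - 4 = 188.
The quantity actually transacted is the short side, demand: 26.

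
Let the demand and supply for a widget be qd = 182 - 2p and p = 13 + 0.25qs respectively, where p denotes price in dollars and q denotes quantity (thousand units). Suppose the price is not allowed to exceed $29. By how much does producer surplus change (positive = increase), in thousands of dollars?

-840

Rearranging supply gives qs = 4p - 52. In a free market, 182 - 2p = 4p - 52 gives the equilibrium p* = 39, q* = 104.
The ceiling of 29 is below the equilibrium price 39, so it binds.
At p = 29: qd = 182 - 2·29 = 124 and qs = 4·29 - 52 = 64.
Producer surplus without the control is ½ · (39 - 13) · 104 = 1352.
With the ceiling, producers sell 64 units at 29, so PS = ½ · (29 - 13) · 64 = 512.
Change in producer surplus = 512 - 1352 = -840.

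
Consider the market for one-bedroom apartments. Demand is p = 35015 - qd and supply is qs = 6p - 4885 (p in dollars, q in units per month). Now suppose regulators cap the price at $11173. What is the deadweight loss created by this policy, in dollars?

0

Rearranging demand gives qd = 35015 - p. Without the control the market clears where 35015 - p = 6p - 4885, i.e. p* = 5700 and q* = 29315.
The ceiling of 11173 is above the equilibrium price 5700, so it is not binding; the market clears at p* = 5700, q* = 29315.
Since the control does not bind, no trades are prevented and deadweight loss is zero.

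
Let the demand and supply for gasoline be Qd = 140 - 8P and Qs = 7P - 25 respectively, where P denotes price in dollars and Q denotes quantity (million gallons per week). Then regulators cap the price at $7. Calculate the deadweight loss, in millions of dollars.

105

Without the control the market clears where 140 - 8P = 7P - 25, i.e. P* = 11 and Q* = 52.
Since 7 < 11, the ceiling is binding.
At P = 7: Qd = 140 - 8·7 = 84 and Qs = 7·7 - 25 = 24.
Quantity traded falls to 24. At Q = 24 the demand price is (140 - 24)/8 = 14.5 and the supply price is (25 + 24)/7 = 7.
Deadweight loss = ½ · (14.5 - 7) · (52 - 24) = ½ · 7.5 · 28 = 105.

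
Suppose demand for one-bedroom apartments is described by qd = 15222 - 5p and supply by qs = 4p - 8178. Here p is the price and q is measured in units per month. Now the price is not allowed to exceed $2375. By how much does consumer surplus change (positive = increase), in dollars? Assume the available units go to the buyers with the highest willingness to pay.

Equilibrium: 15222 - 5p = 4p - 8178, so 23400 = 9p and p* = 2600, q* = 2222.
Since 2375 < 2600, the ceiling is binding.
At p = 2375: qd = 15222 - 5·2375 = 3347 and qs = 4·2375 - 8178 = 1322.
Consumer surplus without the control is ½ · (3044.4 - 2600) · 2222 = 493728.4.
With the ceiling, 1322 units are sold at 2375 (assume they go to the highest-value buyers). The demand price at q = 1322 is 2780, so CS = ½ · [(3044.4 - 2375) + (2780 - 2375)] · 1322 = 710178.4.
Change in consumer surplus = 710178.4 - 493728.4 = 216450.

216450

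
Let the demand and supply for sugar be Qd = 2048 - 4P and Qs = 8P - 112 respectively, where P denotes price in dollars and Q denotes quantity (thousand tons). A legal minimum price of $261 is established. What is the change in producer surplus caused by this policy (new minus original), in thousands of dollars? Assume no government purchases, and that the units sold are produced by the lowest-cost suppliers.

Without the control the market clears where 2048 - 4P = 8P - 112, i.e. P* = 180 and Q* = 1328.
Since 261 > 180, the floor is binding.
At P = 261: Qd = 2048 - 4·261 = 1004 and Qs = 8·261 - 112 = 1976.
Producer surplus without the control is ½ · (180 - 14) · 1328 = 110224.
With the floor, 1004 units are sold at 261. The supply price at Q = 1004 is 139.5, so PS = ½ · [(261 - 14) + (261 - 139.5)] · 1004 = 184987.
Change in producer surplus = 184987 - 110224 = 74763.

74763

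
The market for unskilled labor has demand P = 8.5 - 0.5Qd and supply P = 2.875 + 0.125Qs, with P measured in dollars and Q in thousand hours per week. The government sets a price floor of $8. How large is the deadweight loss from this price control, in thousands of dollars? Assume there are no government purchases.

Rearranging demand gives Qd = 17 - 2P; rearranging supply gives Qs = 8P - 23. In a free market, 17 - 2P = 8P - 23 gives the equilibrium P* = 4, Q* = 9.
The floor of 8 is above the equilibrium price 4, so it binds.
At P = 8: Qd = 17 - 2·8 = 1 and Qs = 8·8 - 23 = 41.
Quantity traded falls to 1. At Q = 1 the demand price is (17 - 1)/2 = 8 and the supply price is (23 + 1)/8 = 3.
Deadweight loss = ½ · (8 - 3) · (9 - 1) = ½ · 5 · 8 = 20.

20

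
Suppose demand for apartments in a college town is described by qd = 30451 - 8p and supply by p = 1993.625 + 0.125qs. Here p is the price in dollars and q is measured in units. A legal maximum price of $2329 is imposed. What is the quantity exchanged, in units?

Rearranging supply gives qs = 8p - 15949. In a free market, 30451 - 8p = 8p - 15949 gives the equilibrium p* = 2900, q* = 7251.
Because the ceiling (2329) lies below the market-clearing price, it is binding.
At p = 2329: qd = 30451 - 8·2329 = 11819 and qs = 8·2329 - 15949 = 2683.
The quantity actually transacted is the short side, supply: 2683.

2683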